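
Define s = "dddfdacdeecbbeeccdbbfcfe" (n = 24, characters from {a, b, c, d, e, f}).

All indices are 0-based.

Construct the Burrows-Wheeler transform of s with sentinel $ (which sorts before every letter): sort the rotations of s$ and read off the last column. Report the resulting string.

rank  rotation                   last
    0  $dddfdacdeecbbeeccdbbfcfe  e
    1  acdeecbbeeccdbbfcfe$dddfd  d
    2  bbeeccdbbfcfe$dddfdacdeec  c
    3  bbfcfe$dddfdacdeecbbeeccd  d
    4  beeccdbbfcfe$dddfdacdeecb  b
    5  bfcfe$dddfdacdeecbbeeccdb  b
    6  cbbeeccdbbfcfe$dddfdacdee  e
    7  ccdbbfcfe$dddfdacdeecbbee  e
    8  cdbbfcfe$dddfdacdeecbbeec  c
    9  cdeecbbeeccdbbfcfe$dddfda  a
   10  cfe$dddfdacdeecbbeeccdbbf  f
   11  dacdeecbbeeccdbbfcfe$dddf  f
   12  dbbfcfe$dddfdacdeecbbeecc  c
   13  dddfdacdeecbbeeccdbbfcfe$  $
   14  ddfdacdeecbbeeccdbbfcfe$d  d
   15  deecbbeeccdbbfcfe$dddfdac  c
   16  dfdacdeecbbeeccdbbfcfe$dd  d
   17  e$dddfdacdeecbbeeccdbbfcf  f
   18  ecbbeeccdbbfcfe$dddfdacde  e
   19  eccdbbfcfe$dddfdacdeecbbe  e
   20  eecbbeeccdbbfcfe$dddfdacd  d
   21  eeccdbbfcfe$dddfdacdeecbb  b
   22  fcfe$dddfdacdeecbbeeccdbb  b
   23  fdacdeecbbeeccdbbfcfe$ddd  d
   24  fe$dddfdacdeecbbeeccdbbfc  c

edcdbbeecaffc$dcdfeedbbdc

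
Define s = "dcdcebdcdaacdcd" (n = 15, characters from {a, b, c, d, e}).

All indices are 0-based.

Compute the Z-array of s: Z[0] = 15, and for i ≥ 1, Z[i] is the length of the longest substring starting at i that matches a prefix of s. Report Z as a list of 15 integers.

[15, 0, 2, 0, 0, 0, 3, 0, 1, 0, 0, 0, 3, 0, 1]

Z[0]=15
i=1: i≥r, start 0; Z[1]=0
i=2: i≥r, start 0; Z[2]=2 grow→box=[2,4)
i=3: min(r-i=1, Z[1]=0)=0; Z[3]=0
i=4: i≥r, start 0; Z[4]=0
i=5: i≥r, start 0; Z[5]=0
i=6: i≥r, start 0; Z[6]=3 grow→box=[6,9)
i=7: min(r-i=2, Z[1]=0)=0; Z[7]=0
i=8: min(r-i=1, Z[2]=2)=1; Z[8]=1
i=9: i≥r, start 0; Z[9]=0
i=10: i≥r, start 0; Z[10]=0
i=11: i≥r, start 0; Z[11]=0
i=12: i≥r, start 0; Z[12]=3 grow→box=[12,15)
i=13: min(r-i=2, Z[1]=0)=0; Z[13]=0
i=14: min(r-i=1, Z[2]=2)=1; Z[14]=1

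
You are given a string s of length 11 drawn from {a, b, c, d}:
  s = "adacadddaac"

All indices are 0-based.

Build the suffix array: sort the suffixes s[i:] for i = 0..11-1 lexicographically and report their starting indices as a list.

[8, 9, 2, 0, 4, 10, 3, 7, 1, 6, 5]

sorted suffixes:
  #0 SA[0]=8  'aac'
  #1 SA[1]=9  'ac'
  #2 SA[2]=2  'acadddaac'
  #3 SA[3]=0  'adacadddaac'
  #4 SA[4]=4  'adddaac'
  #5 SA[5]=10  'c'
  #6 SA[6]=3  'cadddaac'
  #7 SA[7]=7  'daac'
  #8 SA[8]=1  'dacadddaac'
  #9 SA[9]=6  'ddaac'
  #10 SA[10]=5  'dddaac'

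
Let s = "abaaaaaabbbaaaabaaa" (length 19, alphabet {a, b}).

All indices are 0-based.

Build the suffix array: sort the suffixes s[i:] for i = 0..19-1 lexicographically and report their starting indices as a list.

rank→(start, suffix):
  0 → (18, 'a')
  1 → (17, 'aa')
  2 → (16, 'aaa')
  3 → (2, 'aaaaaabbbaaaabaaa')
  4 → (3, 'aaaaabbbaaaabaaa')
  5 → (11, 'aaaabaaa')
  6 → (4, 'aaaabbbaaaabaaa')
  7 → (12, 'aaabaaa')
  8 → (5, 'aaabbbaaaabaaa')
  9 → (13, 'aabaaa')
  10 → (6, 'aabbbaaaabaaa')
  11 → (14, 'abaaa')
  12 → (0, 'abaaaaaabbbaaaabaaa')
  13 → (7, 'abbbaaaabaaa')
  14 → (15, 'baaa')
  15 → (1, 'baaaaaabbbaaaabaaa')
  16 → (10, 'baaaabaaa')
  17 → (9, 'bbaaaabaaa')
  18 → (8, 'bbbaaaabaaa')

[18, 17, 16, 2, 3, 11, 4, 12, 5, 13, 6, 14, 0, 7, 15, 1, 10, 9, 8]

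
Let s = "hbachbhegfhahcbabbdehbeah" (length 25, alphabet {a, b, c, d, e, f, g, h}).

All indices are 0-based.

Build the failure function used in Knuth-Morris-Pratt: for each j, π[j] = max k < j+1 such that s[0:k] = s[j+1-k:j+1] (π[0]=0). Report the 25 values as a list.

[0, 0, 0, 0, 1, 2, 1, 0, 0, 0, 1, 0, 1, 0, 0, 0, 0, 0, 0, 0, 1, 2, 0, 0, 1]

π[0] = 0
j=1 s[j]='b': π[1]=0 (border '')
j=2 s[j]='a': π[2]=0 (border '')
j=3 s[j]='c': π[3]=0 (border '')
j=4 s[j]='h': π[4]=1 (border 'h')
j=5 s[j]='b': π[5]=2 (border 'hb')
j=6 s[j]='h': k: 2→0; π[6]=1 (border 'h')
j=7 s[j]='e': k: 1→0; π[7]=0 (border '')
j=8 s[j]='g': π[8]=0 (border '')
j=9 s[j]='f': π[9]=0 (border '')
j=10 s[j]='h': π[10]=1 (border 'h')
j=11 s[j]='a': k: 1→0; π[11]=0 (border '')
j=12 s[j]='h': π[12]=1 (border 'h')
j=13 s[j]='c': k: 1→0; π[13]=0 (border '')
j=14 s[j]='b': π[14]=0 (border '')
j=15 s[j]='a': π[15]=0 (border '')
j=16 s[j]='b': π[16]=0 (border '')
j=17 s[j]='b': π[17]=0 (border '')
j=18 s[j]='d': π[18]=0 (border '')
j=19 s[j]='e': π[19]=0 (border '')
j=20 s[j]='h': π[20]=1 (border 'h')
j=21 s[j]='b': π[21]=2 (border 'hb')
j=22 s[j]='e': k: 2→0; π[22]=0 (border '')
j=23 s[j]='a': π[23]=0 (border '')
j=24 s[j]='h': π[24]=1 (border 'h')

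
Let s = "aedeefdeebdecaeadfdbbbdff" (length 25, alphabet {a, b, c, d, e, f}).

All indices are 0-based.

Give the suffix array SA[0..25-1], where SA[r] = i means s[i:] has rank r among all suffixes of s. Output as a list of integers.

rank→(start, suffix):
  0 → (15, 'adfdbbbdff')
  1 → (13, 'aeadfdbbbdff')
  2 → (0, 'aedeefdeebdecaeadfdbbbdff')
  3 → (19, 'bbbdff')
  4 → (20, 'bbdff')
  5 → (9, 'bdecaeadfdbbbdff')
  6 → (21, 'bdff')
  7 → (12, 'caeadfdbbbdff')
  8 → (18, 'dbbbdff')
  9 → (10, 'decaeadfdbbbdff')
  10 → (6, 'deebdecaeadfdbbbdff')
  11 → (2, 'deefdeebdecaeadfdbbbdff')
  12 → (16, 'dfdbbbdff')
  13 → (22, 'dff')
  14 → (14, 'eadfdbbbdff')
  15 → (8, 'ebdecaeadfdbbbdff')
  16 → (11, 'ecaeadfdbbbdff')
  17 → (1, 'edeefdeebdecaeadfdbbbdff')
  18 → (7, 'eebdecaeadfdbbbdff')
  19 → (3, 'eefdeebdecaeadfdbbbdff')
  20 → (4, 'efdeebdecaeadfdbbbdff')
  21 → (24, 'f')
  22 → (17, 'fdbbbdff')
  23 → (5, 'fdeebdecaeadfdbbbdff')
  24 → (23, 'ff')

[15, 13, 0, 19, 20, 9, 21, 12, 18, 10, 6, 2, 16, 22, 14, 8, 11, 1, 7, 3, 4, 24, 17, 5, 23]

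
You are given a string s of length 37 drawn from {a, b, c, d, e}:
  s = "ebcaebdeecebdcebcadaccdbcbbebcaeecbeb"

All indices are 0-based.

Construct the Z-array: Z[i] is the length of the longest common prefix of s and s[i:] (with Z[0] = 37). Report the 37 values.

Z[0]=37
i=1: outside box; Z[1]=0
i=2: outside box; Z[2]=0
i=3: outside box; Z[3]=0
i=4: outside box; Z[4]=2 scan→box=[4,6)
i=5: min(r-i=1, Z[1]=0)=0; Z[5]=0
i=6: outside box; Z[6]=0
i=7: outside box; Z[7]=1 scan→box=[7,8)
i=8: outside box; Z[8]=1 scan→box=[8,9)
i=9: outside box; Z[9]=0
i=10: outside box; Z[10]=2 scan→box=[10,12)
i=11: min(r-i=1, Z[1]=0)=0; Z[11]=0
i=12: outside box; Z[12]=0
i=13: outside box; Z[13]=0
i=14: outside box; Z[14]=4 scan→box=[14,18)
i=15: min(r-i=3, Z[1]=0)=0; Z[15]=0
i=16: min(r-i=2, Z[2]=0)=0; Z[16]=0
i=17: min(r-i=1, Z[3]=0)=0; Z[17]=0
i=18: outside box; Z[18]=0
i=19: outside box; Z[19]=0
i=20: outside box; Z[20]=0
i=21: outside box; Z[21]=0
i=22: outside box; Z[22]=0
i=23: outside box; Z[23]=0
i=24: outside box; Z[24]=0
i=25: outside box; Z[25]=0
i=26: outside box; Z[26]=0
i=27: outside box; Z[27]=5 scan→box=[27,32)
i=28: min(r-i=4, Z[1]=0)=0; Z[28]=0
i=29: min(r-i=3, Z[2]=0)=0; Z[29]=0
i=30: min(r-i=2, Z[3]=0)=0; Z[30]=0
i=31: min(r-i=1, Z[4]=2)=1; Z[31]=1
i=32: outside box; Z[32]=1 scan→box=[32,33)
i=33: outside box; Z[33]=0
i=34: outside box; Z[34]=0
i=35: outside box; Z[35]=2 scan→box=[35,37)
i=36: min(r-i=1, Z[1]=0)=0; Z[36]=0

[37, 0, 0, 0, 2, 0, 0, 1, 1, 0, 2, 0, 0, 0, 4, 0, 0, 0, 0, 0, 0, 0, 0, 0, 0, 0, 0, 5, 0, 0, 0, 1, 1, 0, 0, 2, 0]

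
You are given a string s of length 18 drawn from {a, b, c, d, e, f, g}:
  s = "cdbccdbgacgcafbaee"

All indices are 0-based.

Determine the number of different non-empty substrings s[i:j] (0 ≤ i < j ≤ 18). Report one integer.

157

rank→(start, suffix):
  0 → (8, 'acgcafbaee')
  1 → (15, 'aee')
  2 → (12, 'afbaee')
  3 → (14, 'baee')
  4 → (2, 'bccdbgacgcafbaee')
  5 → (6, 'bgacgcafbaee')
  6 → (11, 'cafbaee')
  7 → (3, 'ccdbgacgcafbaee')
  8 → (0, 'cdbccdbgacgcafbaee')
  9 → (4, 'cdbgacgcafbaee')
  10 → (9, 'cgcafbaee')
  11 → (1, 'dbccdbgacgcafbaee')
  12 → (5, 'dbgacgcafbaee')
  13 → (17, 'e')
  14 → (16, 'ee')
  15 → (13, 'fbaee')
  16 → (7, 'gacgcafbaee')
  17 → (10, 'gcafbaee')

SA = [8, 15, 12, 14, 2, 6, 11, 3, 0, 4, 9, 1, 5, 17, 16, 13, 7, 10]
rank  pair      lcp
   1  s[8:],s[15:]  1  'a'
   2  s[15:],s[12:]  1  'a'
   3  s[12:],s[14:]  0  ''
   4  s[14:],s[2:]  1  'b'
   5  s[2:],s[6:]  1  'b'
   6  s[6:],s[11:]  0  ''
   7  s[11:],s[3:]  1  'c'
   8  s[3:],s[0:]  1  'c'
   9  s[0:],s[4:]  3  'cdb'
  10  s[4:],s[9:]  1  'c'
  11  s[9:],s[1:]  0  ''
  12  s[1:],s[5:]  2  'db'
  13  s[5:],s[17:]  0  ''
  14  s[17:],s[16:]  1  'e'
  15  s[16:],s[13:]  0  ''
  16  s[13:],s[7:]  0  ''
  17  s[7:],s[10:]  1  'g'

n(n+1)/2 = 18·19/2 = 171
Σ LCP = 0 + 1 + 1 + 0 + 1 + 1 + 0 + 1 + 1 + 3 + 1 + 0 + 2 + 0 + 1 + 0 + 0 + 1 = 14
distinct = 171 − 14 = 157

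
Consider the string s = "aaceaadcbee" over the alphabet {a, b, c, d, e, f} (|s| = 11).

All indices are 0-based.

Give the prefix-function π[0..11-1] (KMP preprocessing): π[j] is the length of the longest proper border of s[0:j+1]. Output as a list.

π[0] = 0
j=1 s[j]='a': π[1]=1 (border 'a')
j=2 s[j]='c': k: 1→0; π[2]=0 (border '')
j=3 s[j]='e': π[3]=0 (border '')
j=4 s[j]='a': π[4]=1 (border 'a')
j=5 s[j]='a': π[5]=2 (border 'aa')
j=6 s[j]='d': k: 2→1→0; π[6]=0 (border '')
j=7 s[j]='c': π[7]=0 (border '')
j=8 s[j]='b': π[8]=0 (border '')
j=9 s[j]='e': π[9]=0 (border '')
j=10 s[j]='e': π[10]=0 (border '')

[0, 1, 0, 0, 1, 2, 0, 0, 0, 0, 0]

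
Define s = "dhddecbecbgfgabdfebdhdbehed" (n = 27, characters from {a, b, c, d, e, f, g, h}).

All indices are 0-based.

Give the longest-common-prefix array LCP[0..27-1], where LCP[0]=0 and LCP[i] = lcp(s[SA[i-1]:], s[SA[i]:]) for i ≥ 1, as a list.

[0, 0, 2, 1, 2, 1, 0, 2, 0, 1, 1, 1, 1, 1, 3, 0, 1, 3, 1, 1, 0, 1, 0, 1, 0, 2, 1]

rank | idx | suffix
   0 |  13 | abdfebdhdbehed
   1 |  14 | bdfebdhdbehed
   2 |  18 | bdhdbehed
   3 |   6 | becbgfgabdfebdhdbehed
   4 |  22 | behed
   5 |   9 | bgfgabdfebdhdbehed
   6 |   5 | cbecbgfgabdfebdhdbehed
   7 |   8 | cbgfgabdfebdhdbehed
   8 |  26 | d
   9 |  21 | dbehed
  10 |   2 | ddecbecbgfgabdfebdhdbehed
  11 |   3 | decbecbgfgabdfebdhdbehed
  12 |  15 | dfebdhdbehed
  13 |  19 | dhdbehed
  14 |   0 | dhddecbecbgfgabdfebdhdbehed
  15 |  17 | ebdhdbehed
  16 |   4 | ecbecbgfgabdfebdhdbehed
  17 |   7 | ecbgfgabdfebdhdbehed
  18 |  25 | ed
  19 |  23 | ehed
  20 |  16 | febdhdbehed
  21 |  11 | fgabdfebdhdbehed
  22 |  12 | gabdfebdhdbehed
  23 |  10 | gfgabdfebdhdbehed
  24 |  20 | hdbehed
  25 |   1 | hddecbecbgfgabdfebdhdbehed
  26 |  24 | hed

SA = [13, 14, 18, 6, 22, 9, 5, 8, 26, 21, 2, 3, 15, 19, 0, 17, 4, 7, 25, 23, 16, 11, 12, 10, 20, 1, 24]
[i] adj suffixes → lcp
  [1] 13/14 → 0 ('')
  [2] 14/18 → 2 ('bd')
  [3] 18/6 → 1 ('b')
  [4] 6/22 → 2 ('be')
  [5] 22/9 → 1 ('b')
  [6] 9/5 → 0 ('')
  [7] 5/8 → 2 ('cb')
  [8] 8/26 → 0 ('')
  [9] 26/21 → 1 ('d')
  [10] 21/2 → 1 ('d')
  [11] 2/3 → 1 ('d')
  [12] 3/15 → 1 ('d')
  [13] 15/19 → 1 ('d')
  [14] 19/0 → 3 ('dhd')
  [15] 0/17 → 0 ('')
  [16] 17/4 → 1 ('e')
  [17] 4/7 → 3 ('ecb')
  [18] 7/25 → 1 ('e')
  [19] 25/23 → 1 ('e')
  [20] 23/16 → 0 ('')
  [21] 16/11 → 1 ('f')
  [22] 11/12 → 0 ('')
  [23] 12/10 → 1 ('g')
  [24] 10/20 → 0 ('')
  [25] 20/1 → 2 ('hd')
  [26] 1/24 → 1 ('h')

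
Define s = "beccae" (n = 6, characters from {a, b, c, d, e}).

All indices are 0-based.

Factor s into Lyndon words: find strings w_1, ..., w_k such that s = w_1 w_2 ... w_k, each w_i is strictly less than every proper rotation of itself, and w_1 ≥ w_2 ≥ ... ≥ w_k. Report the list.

emit factor 1: 'becc' (i=0, period=4)
emit factor 2: 'ae' (i=4, period=2)

["becc", "ae"]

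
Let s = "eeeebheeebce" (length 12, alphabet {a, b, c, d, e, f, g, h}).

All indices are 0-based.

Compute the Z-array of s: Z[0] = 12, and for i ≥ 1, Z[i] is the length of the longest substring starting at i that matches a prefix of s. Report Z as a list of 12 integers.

Z[0]=12
i=1: i≥r, start 0; Z[1]=3 extend→box=[1,4)
i=2: min(r-i=2, Z[1]=3)=2; Z[2]=2
i=3: min(r-i=1, Z[2]=2)=1; Z[3]=1
i=4: i≥r, start 0; Z[4]=0
i=5: i≥r, start 0; Z[5]=0
i=6: i≥r, start 0; Z[6]=3 extend→box=[6,9)
i=7: min(r-i=2, Z[1]=3)=2; Z[7]=2
i=8: min(r-i=1, Z[2]=2)=1; Z[8]=1
i=9: i≥r, start 0; Z[9]=0
i=10: i≥r, start 0; Z[10]=0
i=11: i≥r, start 0; Z[11]=1 extend→box=[11,12)

[12, 3, 2, 1, 0, 0, 3, 2, 1, 0, 0, 1]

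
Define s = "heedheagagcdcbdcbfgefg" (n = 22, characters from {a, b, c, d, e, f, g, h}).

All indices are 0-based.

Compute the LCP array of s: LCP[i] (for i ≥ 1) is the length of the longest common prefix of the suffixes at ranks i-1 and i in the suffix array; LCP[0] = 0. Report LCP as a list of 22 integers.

[0, 2, 0, 1, 0, 2, 1, 0, 3, 1, 0, 1, 1, 1, 0, 2, 0, 1, 1, 1, 0, 2]

rank | idx | suffix
   0 |   6 | agagcdcbdcbfgefg
   1 |   8 | agcdcbdcbfgefg
   2 |  13 | bdcbfgefg
   3 |  16 | bfgefg
   4 |  12 | cbdcbfgefg
   5 |  15 | cbfgefg
   6 |  10 | cdcbdcbfgefg
   7 |  11 | dcbdcbfgefg
   8 |  14 | dcbfgefg
   9 |   3 | dheagagcdcbdcbfgefg
  10 |   5 | eagagcdcbdcbfgefg
  11 |   2 | edheagagcdcbdcbfgefg
  12 |   1 | eedheagagcdcbdcbfgefg
  13 |  19 | efg
  14 |  20 | fg
  15 |  17 | fgefg
  16 |  21 | g
  17 |   7 | gagcdcbdcbfgefg
  18 |   9 | gcdcbdcbfgefg
  19 |  18 | gefg
  20 |   4 | heagagcdcbdcbfgefg
  21 |   0 | heedheagagcdcbdcbfgefg

SA = [6, 8, 13, 16, 12, 15, 10, 11, 14, 3, 5, 2, 1, 19, 20, 17, 21, 7, 9, 18, 4, 0]
[i] adj suffixes → lcp
  [1] 6/8 → 2 ('ag')
  [2] 8/13 → 0 ('')
  [3] 13/16 → 1 ('b')
  [4] 16/12 → 0 ('')
  [5] 12/15 → 2 ('cb')
  [6] 15/10 → 1 ('c')
  [7] 10/11 → 0 ('')
  [8] 11/14 → 3 ('dcb')
  [9] 14/3 → 1 ('d')
  [10] 3/5 → 0 ('')
  [11] 5/2 → 1 ('e')
  [12] 2/1 → 1 ('e')
  [13] 1/19 → 1 ('e')
  [14] 19/20 → 0 ('')
  [15] 20/17 → 2 ('fg')
  [16] 17/21 → 0 ('')
  [17] 21/7 → 1 ('g')
  [18] 7/9 → 1 ('g')
  [19] 9/18 → 1 ('g')
  [20] 18/4 → 0 ('')
  [21] 4/0 → 2 ('he')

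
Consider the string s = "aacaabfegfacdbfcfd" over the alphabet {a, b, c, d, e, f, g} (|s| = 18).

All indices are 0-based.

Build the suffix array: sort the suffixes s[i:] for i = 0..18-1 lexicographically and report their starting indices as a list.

[3, 0, 4, 1, 10, 13, 5, 2, 11, 15, 17, 12, 7, 9, 14, 16, 6, 8]

sorted suffixes:
  #0 SA[0]=3  'aabfegfacdbfcfd'
  #1 SA[1]=0  'aacaabfegfacdbfcfd'
  #2 SA[2]=4  'abfegfacdbfcfd'
  #3 SA[3]=1  'acaabfegfacdbfcfd'
  #4 SA[4]=10  'acdbfcfd'
  #5 SA[5]=13  'bfcfd'
  #6 SA[6]=5  'bfegfacdbfcfd'
  #7 SA[7]=2  'caabfegfacdbfcfd'
  #8 SA[8]=11  'cdbfcfd'
  #9 SA[9]=15  'cfd'
  #10 SA[10]=17  'd'
  #11 SA[11]=12  'dbfcfd'
  #12 SA[12]=7  'egfacdbfcfd'
  #13 SA[13]=9  'facdbfcfd'
  #14 SA[14]=14  'fcfd'
  #15 SA[15]=16  'fd'
  #16 SA[16]=6  'fegfacdbfcfd'
  #17 SA[17]=8  'gfacdbfcfd'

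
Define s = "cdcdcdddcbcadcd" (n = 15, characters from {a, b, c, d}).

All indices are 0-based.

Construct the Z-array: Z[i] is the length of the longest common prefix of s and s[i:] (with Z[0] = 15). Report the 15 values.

[15, 0, 4, 0, 2, 0, 0, 0, 1, 0, 1, 0, 0, 2, 0]

Z[0]=15
i=1: i≥r, start 0; Z[1]=0
i=2: i≥r, start 0; Z[2]=4 scan→box=[2,6)
i=3: min(r-i=3, Z[1]=0)=0; Z[3]=0
i=4: min(r-i=2, Z[2]=4)=2; Z[4]=2
i=5: min(r-i=1, Z[3]=0)=0; Z[5]=0
i=6: i≥r, start 0; Z[6]=0
i=7: i≥r, start 0; Z[7]=0
i=8: i≥r, start 0; Z[8]=1 scan→box=[8,9)
i=9: i≥r, start 0; Z[9]=0
i=10: i≥r, start 0; Z[10]=1 scan→box=[10,11)
i=11: i≥r, start 0; Z[11]=0
i=12: i≥r, start 0; Z[12]=0
i=13: i≥r, start 0; Z[13]=2 scan→box=[13,15)
i=14: min(r-i=1, Z[1]=0)=0; Z[14]=0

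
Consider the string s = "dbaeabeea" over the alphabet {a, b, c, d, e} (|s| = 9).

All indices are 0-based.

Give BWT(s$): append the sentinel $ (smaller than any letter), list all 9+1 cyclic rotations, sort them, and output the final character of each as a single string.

rank  rotation    last
    0  $dbaeabeea  a
    1  a$dbaeabee  e
    2  abeea$dbae  e
    3  aeabeea$db  b
    4  baeabeea$d  d
    5  beea$dbaea  a
    6  dbaeabeea$  $
    7  ea$dbaeabe  e
    8  eabeea$dba  a
    9  eea$dbaeab  b

aeebda$eab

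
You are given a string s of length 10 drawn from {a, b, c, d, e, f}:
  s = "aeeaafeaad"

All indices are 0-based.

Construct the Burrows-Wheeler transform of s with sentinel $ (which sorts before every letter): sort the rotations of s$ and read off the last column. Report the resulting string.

rank  rotation     last
    0  $aeeaafeaad  d
    1  aad$aeeaafe  e
    2  aafeaad$aee  e
    3  ad$aeeaafea  a
    4  aeeaafeaad$  $
    5  afeaad$aeea  a
    6  d$aeeaafeaa  a
    7  eaad$aeeaaf  f
    8  eaafeaad$ae  e
    9  eeaafeaad$a  a
   10  feaad$aeeaa  a

deea$aafeaa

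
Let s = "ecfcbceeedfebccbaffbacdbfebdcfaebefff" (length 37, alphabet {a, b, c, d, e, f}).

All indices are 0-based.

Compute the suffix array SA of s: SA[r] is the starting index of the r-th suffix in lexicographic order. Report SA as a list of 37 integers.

sorted suffixes:
  #0 SA[0]=20  'acdbfebdcfaebefff'
  #1 SA[1]=30  'aebefff'
  #2 SA[2]=16  'affbacdbfebdcfaebefff'
  #3 SA[3]=19  'bacdbfebdcfaebefff'
  #4 SA[4]=15  'baffbacdbfebdcfaebefff'
  #5 SA[5]=12  'bccbaffbacdbfebdcfaebefff'
  #6 SA[6]=4  'bceeedfebccbaffbacdbfebdcfaebefff'
  #7 SA[7]=26  'bdcfaebefff'
  #8 SA[8]=32  'befff'
  #9 SA[9]=23  'bfebdcfaebefff'
  #10 SA[10]=14  'cbaffbacdbfebdcfaebefff'
  #11 SA[11]=3  'cbceeedfebccbaffbacdbfebdcfaebefff'
  #12 SA[12]=13  'ccbaffbacdbfebdcfaebefff'
  #13 SA[13]=21  'cdbfebdcfaebefff'
  #14 SA[14]=5  'ceeedfebccbaffbacdbfebdcfaebefff'
  #15 SA[15]=28  'cfaebefff'
  #16 SA[16]=1  'cfcbceeedfebccbaffbacdbfebdcfaebefff'
  #17 SA[17]=22  'dbfebdcfaebefff'
  #18 SA[18]=27  'dcfaebefff'
  #19 SA[19]=9  'dfebccbaffbacdbfebdcfaebefff'
  #20 SA[20]=11  'ebccbaffbacdbfebdcfaebefff'
  #21 SA[21]=25  'ebdcfaebefff'
  #22 SA[22]=31  'ebefff'
  #23 SA[23]=0  'ecfcbceeedfebccbaffbacdbfebdcfaebefff'
  #24 SA[24]=8  'edfebccbaffbacdbfebdcfaebefff'
  #25 SA[25]=7  'eedfebccbaffbacdbfebdcfaebefff'
  #26 SA[26]=6  'eeedfebccbaffbacdbfebdcfaebefff'
  #27 SA[27]=33  'efff'
  #28 SA[28]=36  'f'
  #29 SA[29]=29  'faebefff'
  #30 SA[30]=18  'fbacdbfebdcfaebefff'
  #31 SA[31]=2  'fcbceeedfebccbaffbacdbfebdcfaebefff'
  #32 SA[32]=10  'febccbaffbacdbfebdcfaebefff'
  #33 SA[33]=24  'febdcfaebefff'
  #34 SA[34]=35  'ff'
  #35 SA[35]=17  'ffbacdbfebdcfaebefff'
  #36 SA[36]=34  'fff'

[20, 30, 16, 19, 15, 12, 4, 26, 32, 23, 14, 3, 13, 21, 5, 28, 1, 22, 27, 9, 11, 25, 31, 0, 8, 7, 6, 33, 36, 29, 18, 2, 10, 24, 35, 17, 34]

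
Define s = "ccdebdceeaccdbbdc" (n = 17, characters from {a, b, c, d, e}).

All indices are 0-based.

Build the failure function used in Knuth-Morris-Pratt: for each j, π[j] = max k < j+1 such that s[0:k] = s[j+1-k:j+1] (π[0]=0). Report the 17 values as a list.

π[0] = 0
j=1 s[j]='c': π[1]=1 (border 'c')
j=2 s[j]='d': k: 1→0; π[2]=0 (border '')
j=3 s[j]='e': π[3]=0 (border '')
j=4 s[j]='b': π[4]=0 (border '')
j=5 s[j]='d': π[5]=0 (border '')
j=6 s[j]='c': π[6]=1 (border 'c')
j=7 s[j]='e': k: 1→0; π[7]=0 (border '')
j=8 s[j]='e': π[8]=0 (border '')
j=9 s[j]='a': π[9]=0 (border '')
j=10 s[j]='c': π[10]=1 (border 'c')
j=11 s[j]='c': π[11]=2 (border 'cc')
j=12 s[j]='d': π[12]=3 (border 'ccd')
j=13 s[j]='b': k: 3→0; π[13]=0 (border '')
j=14 s[j]='b': π[14]=0 (border '')
j=15 s[j]='d': π[15]=0 (border '')
j=16 s[j]='c': π[16]=1 (border 'c')

[0, 1, 0, 0, 0, 0, 1, 0, 0, 0, 1, 2, 3, 0, 0, 0, 1]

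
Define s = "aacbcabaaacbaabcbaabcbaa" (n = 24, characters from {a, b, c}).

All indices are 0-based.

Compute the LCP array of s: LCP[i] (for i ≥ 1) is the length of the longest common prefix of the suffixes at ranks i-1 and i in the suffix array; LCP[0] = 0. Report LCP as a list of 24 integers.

rank→(start, suffix):
  0 → (23, 'a')
  1 → (22, 'aa')
  2 → (7, 'aaacbaabcbaabcbaa')
  3 → (17, 'aabcbaa')
  4 → (12, 'aabcbaabcbaa')
  5 → (8, 'aacbaabcbaabcbaa')
  6 → (0, 'aacbcabaaacbaabcbaabcbaa')
  7 → (5, 'abaaacbaabcbaabcbaa')
  8 → (18, 'abcbaa')
  9 → (13, 'abcbaabcbaa')
  10 → (9, 'acbaabcbaabcbaa')
  11 → (1, 'acbcabaaacbaabcbaabcbaa')
  12 → (21, 'baa')
  13 → (6, 'baaacbaabcbaabcbaa')
  14 → (16, 'baabcbaa')
  15 → (11, 'baabcbaabcbaa')
  16 → (3, 'bcabaaacbaabcbaabcbaa')
  17 → (19, 'bcbaa')
  18 → (14, 'bcbaabcbaa')
  19 → (4, 'cabaaacbaabcbaabcbaa')
  20 → (20, 'cbaa')
  21 → (15, 'cbaabcbaa')
  22 → (10, 'cbaabcbaabcbaa')
  23 → (2, 'cbcabaaacbaabcbaabcbaa')

SA = [23, 22, 7, 17, 12, 8, 0, 5, 18, 13, 9, 1, 21, 6, 16, 11, 3, 19, 14, 4, 20, 15, 10, 2]
[i] adj suffixes → lcp
  [1] 23/22 → 1 ('a')
  [2] 22/7 → 2 ('aa')
  [3] 7/17 → 2 ('aa')
  [4] 17/12 → 7 ('aabcbaa')
  [5] 12/8 → 2 ('aa')
  [6] 8/0 → 4 ('aacb')
  [7] 0/5 → 1 ('a')
  [8] 5/18 → 2 ('ab')
  [9] 18/13 → 6 ('abcbaa')
  [10] 13/9 → 1 ('a')
  [11] 9/1 → 3 ('acb')
  [12] 1/21 → 0 ('')
  [13] 21/6 → 3 ('baa')
  [14] 6/16 → 3 ('baa')
  [15] 16/11 → 8 ('baabcbaa')
  [16] 11/3 → 1 ('b')
  [17] 3/19 → 2 ('bc')
  [18] 19/14 → 5 ('bcbaa')
  [19] 14/4 → 0 ('')
  [20] 4/20 → 1 ('c')
  [21] 20/15 → 4 ('cbaa')
  [22] 15/10 → 9 ('cbaabcbaa')
  [23] 10/2 → 2 ('cb')

[0, 1, 2, 2, 7, 2, 4, 1, 2, 6, 1, 3, 0, 3, 3, 8, 1, 2, 5, 0, 1, 4, 9, 2]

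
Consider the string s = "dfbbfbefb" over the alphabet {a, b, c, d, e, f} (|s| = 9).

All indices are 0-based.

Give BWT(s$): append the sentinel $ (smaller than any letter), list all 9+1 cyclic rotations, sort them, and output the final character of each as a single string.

rank  rotation    last
    0  $dfbbfbefb  b
    1  b$dfbbfbef  f
    2  bbfbefb$df  f
    3  befb$dfbbf  f
    4  bfbefb$dfb  b
    5  dfbbfbefb$  $
    6  efb$dfbbfb  b
    7  fb$dfbbfbe  e
    8  fbbfbefb$d  d
    9  fbefb$dfbb  b

bfffb$bedb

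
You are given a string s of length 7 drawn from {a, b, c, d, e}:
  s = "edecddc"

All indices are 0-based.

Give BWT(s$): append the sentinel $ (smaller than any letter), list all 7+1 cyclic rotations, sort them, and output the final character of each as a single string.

cdedced$

rank  rotation  last
    0  $edecddc  c
    1  c$edecdd  d
    2  cddc$ede  e
    3  dc$edecd  d
    4  ddc$edec  c
    5  decddc$e  e
    6  ecddc$ed  d
    7  edecddc$  $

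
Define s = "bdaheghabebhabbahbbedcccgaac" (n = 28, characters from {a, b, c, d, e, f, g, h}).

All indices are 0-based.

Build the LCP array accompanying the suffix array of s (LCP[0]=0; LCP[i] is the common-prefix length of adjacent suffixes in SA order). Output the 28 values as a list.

rank→(start, suffix):
  0 → (25, 'aac')
  1 → (12, 'abbahbbedcccgaac')
  2 → (7, 'abebhabbahbbedcccgaac')
  3 → (26, 'ac')
  4 → (15, 'ahbbedcccgaac')
  5 → (2, 'aheghabebhabbahbbedcccgaac')
  6 → (14, 'bahbbedcccgaac')
  7 → (13, 'bbahbbedcccgaac')
  8 → (17, 'bbedcccgaac')
  9 → (0, 'bdaheghabebhabbahbbedcccgaac')
  10 → (8, 'bebhabbahbbedcccgaac')
  11 → (18, 'bedcccgaac')
  12 → (10, 'bhabbahbbedcccgaac')
  13 → (27, 'c')
  14 → (21, 'cccgaac')
  15 → (22, 'ccgaac')
  16 → (23, 'cgaac')
  17 → (1, 'daheghabebhabbahbbedcccgaac')
  18 → (20, 'dcccgaac')
  19 → (9, 'ebhabbahbbedcccgaac')
  20 → (19, 'edcccgaac')
  21 → (4, 'eghabebhabbahbbedcccgaac')
  22 → (24, 'gaac')
  23 → (5, 'ghabebhabbahbbedcccgaac')
  24 → (11, 'habbahbbedcccgaac')
  25 → (6, 'habebhabbahbbedcccgaac')
  26 → (16, 'hbbedcccgaac')
  27 → (3, 'heghabebhabbahbbedcccgaac')

SA = [25, 12, 7, 26, 15, 2, 14, 13, 17, 0, 8, 18, 10, 27, 21, 22, 23, 1, 20, 9, 19, 4, 24, 5, 11, 6, 16, 3]
[i] adj suffixes → lcp
  [1] 25/12 → 1 ('a')
  [2] 12/7 → 2 ('ab')
  [3] 7/26 → 1 ('a')
  [4] 26/15 → 1 ('a')
  [5] 15/2 → 2 ('ah')
  [6] 2/14 → 0 ('')
  [7] 14/13 → 1 ('b')
  [8] 13/17 → 2 ('bb')
  [9] 17/0 → 1 ('b')
  [10] 0/8 → 1 ('b')
  [11] 8/18 → 2 ('be')
  [12] 18/10 → 1 ('b')
  [13] 10/27 → 0 ('')
  [14] 27/21 → 1 ('c')
  [15] 21/22 → 2 ('cc')
  [16] 22/23 → 1 ('c')
  [17] 23/1 → 0 ('')
  [18] 1/20 → 1 ('d')
  [19] 20/9 → 0 ('')
  [20] 9/19 → 1 ('e')
  [21] 19/4 → 1 ('e')
  [22] 4/24 → 0 ('')
  [23] 24/5 → 1 ('g')
  [24] 5/11 → 0 ('')
  [25] 11/6 → 3 ('hab')
  [26] 6/16 → 1 ('h')
  [27] 16/3 → 1 ('h')

[0, 1, 2, 1, 1, 2, 0, 1, 2, 1, 1, 2, 1, 0, 1, 2, 1, 0, 1, 0, 1, 1, 0, 1, 0, 3, 1, 1]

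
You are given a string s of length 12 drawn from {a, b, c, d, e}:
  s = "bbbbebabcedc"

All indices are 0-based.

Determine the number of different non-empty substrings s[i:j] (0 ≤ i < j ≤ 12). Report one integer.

rank | idx | suffix
   0 |   6 | abcedc
   1 |   5 | babcedc
   2 |   0 | bbbbebabcedc
   3 |   1 | bbbebabcedc
   4 |   2 | bbebabcedc
   5 |   7 | bcedc
   6 |   3 | bebabcedc
   7 |  11 | c
   8 |   8 | cedc
   9 |  10 | dc
  10 |   4 | ebabcedc
  11 |   9 | edc

SA = [6, 5, 0, 1, 2, 7, 3, 11, 8, 10, 4, 9]
i: (SA[i-1],SA[i]) lcp shared
  1: (6,5) 0 ''
  2: (5,0) 1 'b'
  3: (0,1) 3 'bbb'
  4: (1,2) 2 'bb'
  5: (2,7) 1 'b'
  6: (7,3) 1 'b'
  7: (3,11) 0 ''
  8: (11,8) 1 'c'
  9: (8,10) 0 ''
  10: (10,4) 0 ''
  11: (4,9) 1 'e'

n(n+1)/2 = 12·13/2 = 78
Σ LCP = 0 + 0 + 1 + 3 + 2 + 1 + 1 + 0 + 1 + 0 + 0 + 1 = 10
distinct = 78 − 10 = 68

68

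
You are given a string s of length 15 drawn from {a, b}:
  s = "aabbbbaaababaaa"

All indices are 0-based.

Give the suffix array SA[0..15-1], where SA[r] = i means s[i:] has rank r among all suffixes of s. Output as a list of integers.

[14, 13, 12, 6, 7, 0, 10, 8, 1, 11, 5, 9, 4, 3, 2]

rank→(start, suffix):
  0 → (14, 'a')
  1 → (13, 'aa')
  2 → (12, 'aaa')
  3 → (6, 'aaababaaa')
  4 → (7, 'aababaaa')
  5 → (0, 'aabbbbaaababaaa')
  6 → (10, 'abaaa')
  7 → (8, 'ababaaa')
  8 → (1, 'abbbbaaababaaa')
  9 → (11, 'baaa')
  10 → (5, 'baaababaaa')
  11 → (9, 'babaaa')
  12 → (4, 'bbaaababaaa')
  13 → (3, 'bbbaaababaaa')
  14 → (2, 'bbbbaaababaaa')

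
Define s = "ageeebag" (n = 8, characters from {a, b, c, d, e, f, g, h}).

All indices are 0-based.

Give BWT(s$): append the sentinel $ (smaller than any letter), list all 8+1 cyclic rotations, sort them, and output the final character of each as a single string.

rank  rotation   last
    0  $ageeebag  g
    1  ag$ageeeb  b
    2  ageeebag$  $
    3  bag$ageee  e
    4  ebag$agee  e
    5  eebag$age  e
    6  eeebag$ag  g
    7  g$ageeeba  a
    8  geeebag$a  a

gb$eeegaa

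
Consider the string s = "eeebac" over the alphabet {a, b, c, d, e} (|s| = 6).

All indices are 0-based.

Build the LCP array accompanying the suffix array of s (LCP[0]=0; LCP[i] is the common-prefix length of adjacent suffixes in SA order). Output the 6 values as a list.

rank | idx | suffix
   0 |   4 | ac
   1 |   3 | bac
   2 |   5 | c
   3 |   2 | ebac
   4 |   1 | eebac
   5 |   0 | eeebac

SA = [4, 3, 5, 2, 1, 0]
rank  pair      lcp
   1  s[4:],s[3:]  0  ''
   2  s[3:],s[5:]  0  ''
   3  s[5:],s[2:]  0  ''
   4  s[2:],s[1:]  1  'e'
   5  s[1:],s[0:]  2  'ee'

[0, 0, 0, 0, 1, 2]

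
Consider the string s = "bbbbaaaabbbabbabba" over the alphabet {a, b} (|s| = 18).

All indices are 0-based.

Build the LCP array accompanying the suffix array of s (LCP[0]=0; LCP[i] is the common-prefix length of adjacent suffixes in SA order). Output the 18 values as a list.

[0, 1, 3, 2, 1, 4, 3, 0, 2, 2, 5, 1, 3, 3, 6, 2, 4, 3]

sorted suffixes:
  #0 SA[0]=17  'a'
  #1 SA[1]=4  'aaaabbbabbabba'
  #2 SA[2]=5  'aaabbbabbabba'
  #3 SA[3]=6  'aabbbabbabba'
  #4 SA[4]=14  'abba'
  #5 SA[5]=11  'abbabba'
  #6 SA[6]=7  'abbbabbabba'
  #7 SA[7]=16  'ba'
  #8 SA[8]=3  'baaaabbbabbabba'
  #9 SA[9]=13  'babba'
  #10 SA[10]=10  'babbabba'
  #11 SA[11]=15  'bba'
  #12 SA[12]=2  'bbaaaabbbabbabba'
  #13 SA[13]=12  'bbabba'
  #14 SA[14]=9  'bbabbabba'
  #15 SA[15]=1  'bbbaaaabbbabbabba'
  #16 SA[16]=8  'bbbabbabba'
  #17 SA[17]=0  'bbbbaaaabbbabbabba'

SA = [17, 4, 5, 6, 14, 11, 7, 16, 3, 13, 10, 15, 2, 12, 9, 1, 8, 0]
rank  pair      lcp
   1  s[17:],s[4:]  1  'a'
   2  s[4:],s[5:]  3  'aaa'
   3  s[5:],s[6:]  2  'aa'
   4  s[6:],s[14:]  1  'a'
   5  s[14:],s[11:]  4  'abba'
   6  s[11:],s[7:]  3  'abb'
   7  s[7:],s[16:]  0  ''
   8  s[16:],s[3:]  2  'ba'
   9  s[3:],s[13:]  2  'ba'
  10  s[13:],s[10:]  5  'babba'
  11  s[10:],s[15:]  1  'b'
  12  s[15:],s[2:]  3  'bba'
  13  s[2:],s[12:]  3  'bba'
  14  s[12:],s[9:]  6  'bbabba'
  15  s[9:],s[1:]  2  'bb'
  16  s[1:],s[8:]  4  'bbba'
  17  s[8:],s[0:]  3  'bbb'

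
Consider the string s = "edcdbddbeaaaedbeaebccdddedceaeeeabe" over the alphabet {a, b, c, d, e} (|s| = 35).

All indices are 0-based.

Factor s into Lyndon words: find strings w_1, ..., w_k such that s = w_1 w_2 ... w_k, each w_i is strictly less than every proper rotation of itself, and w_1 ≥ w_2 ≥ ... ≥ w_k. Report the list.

["e", "d", "cd", "bddbe", "aaaedbeaebccdddedceaeeeabe"]

emit factor 1: 'e' (i=0, period=1)
emit factor 2: 'd' (i=1, period=1)
emit factor 3: 'cd' (i=2, period=2)
emit factor 4: 'bddbe' (i=4, period=5)
emit factor 5: 'aaaedbeaebccdddedceaeeeabe' (i=9, period=26)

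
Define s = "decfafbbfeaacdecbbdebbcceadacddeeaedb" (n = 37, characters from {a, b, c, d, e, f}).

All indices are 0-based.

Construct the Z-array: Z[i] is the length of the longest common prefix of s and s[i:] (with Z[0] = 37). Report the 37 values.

Z[0]=37
i=1: fresh scan; Z[1]=0
i=2: fresh scan; Z[2]=0
i=3: fresh scan; Z[3]=0
i=4: fresh scan; Z[4]=0
i=5: fresh scan; Z[5]=0
i=6: fresh scan; Z[6]=0
i=7: fresh scan; Z[7]=0
i=8: fresh scan; Z[8]=0
i=9: fresh scan; Z[9]=0
i=10: fresh scan; Z[10]=0
i=11: fresh scan; Z[11]=0
i=12: fresh scan; Z[12]=0
i=13: fresh scan; Z[13]=3 extend→box=[13,16)
i=14: min(r-i=2, Z[1]=0)=0; Z[14]=0
i=15: min(r-i=1, Z[2]=0)=0; Z[15]=0
i=16: fresh scan; Z[16]=0
i=17: fresh scan; Z[17]=0
i=18: fresh scan; Z[18]=2 extend→box=[18,20)
i=19: min(r-i=1, Z[1]=0)=0; Z[19]=0
i=20: fresh scan; Z[20]=0
i=21: fresh scan; Z[21]=0
i=22: fresh scan; Z[22]=0
i=23: fresh scan; Z[23]=0
i=24: fresh scan; Z[24]=0
i=25: fresh scan; Z[25]=0
i=26: fresh scan; Z[26]=1 extend→box=[26,27)
i=27: fresh scan; Z[27]=0
i=28: fresh scan; Z[28]=0
i=29: fresh scan; Z[29]=1 extend→box=[29,30)
i=30: fresh scan; Z[30]=2 extend→box=[30,32)
i=31: min(r-i=1, Z[1]=0)=0; Z[31]=0
i=32: fresh scan; Z[32]=0
i=33: fresh scan; Z[33]=0
i=34: fresh scan; Z[34]=0
i=35: fresh scan; Z[35]=1 extend→box=[35,36)
i=36: fresh scan; Z[36]=0

[37, 0, 0, 0, 0, 0, 0, 0, 0, 0, 0, 0, 0, 3, 0, 0, 0, 0, 2, 0, 0, 0, 0, 0, 0, 0, 1, 0, 0, 1, 2, 0, 0, 0, 0, 1, 0]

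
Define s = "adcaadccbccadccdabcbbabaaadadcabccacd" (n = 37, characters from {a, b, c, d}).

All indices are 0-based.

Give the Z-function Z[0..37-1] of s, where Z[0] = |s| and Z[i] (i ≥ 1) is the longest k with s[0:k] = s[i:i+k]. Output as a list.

Z[0]=37
i=1: fresh scan; Z[1]=0
i=2: fresh scan; Z[2]=0
i=3: fresh scan; Z[3]=1 extend→box=[3,4)
i=4: fresh scan; Z[4]=3 extend→box=[4,7)
i=5: min(r-i=2, Z[1]=0)=0; Z[5]=0
i=6: min(r-i=1, Z[2]=0)=0; Z[6]=0
i=7: fresh scan; Z[7]=0
i=8: fresh scan; Z[8]=0
i=9: fresh scan; Z[9]=0
i=10: fresh scan; Z[10]=0
i=11: fresh scan; Z[11]=3 extend→box=[11,14)
i=12: min(r-i=2, Z[1]=0)=0; Z[12]=0
i=13: min(r-i=1, Z[2]=0)=0; Z[13]=0
i=14: fresh scan; Z[14]=0
i=15: fresh scan; Z[15]=0
i=16: fresh scan; Z[16]=1 extend→box=[16,17)
i=17: fresh scan; Z[17]=0
i=18: fresh scan; Z[18]=0
i=19: fresh scan; Z[19]=0
i=20: fresh scan; Z[20]=0
i=21: fresh scan; Z[21]=1 extend→box=[21,22)
i=22: fresh scan; Z[22]=0
i=23: fresh scan; Z[23]=1 extend→box=[23,24)
i=24: fresh scan; Z[24]=1 extend→box=[24,25)
i=25: fresh scan; Z[25]=2 extend→box=[25,27)
i=26: min(r-i=1, Z[1]=0)=0; Z[26]=0
i=27: fresh scan; Z[27]=4 extend→box=[27,31)
i=28: min(r-i=3, Z[1]=0)=0; Z[28]=0
i=29: min(r-i=2, Z[2]=0)=0; Z[29]=0
i=30: min(r-i=1, Z[3]=1)=1; Z[30]=1
i=31: fresh scan; Z[31]=0
i=32: fresh scan; Z[32]=0
i=33: fresh scan; Z[33]=0
i=34: fresh scan; Z[34]=1 extend→box=[34,35)
i=35: fresh scan; Z[35]=0
i=36: fresh scan; Z[36]=0

[37, 0, 0, 1, 3, 0, 0, 0, 0, 0, 0, 3, 0, 0, 0, 0, 1, 0, 0, 0, 0, 1, 0, 1, 1, 2, 0, 4, 0, 0, 1, 0, 0, 0, 1, 0, 0]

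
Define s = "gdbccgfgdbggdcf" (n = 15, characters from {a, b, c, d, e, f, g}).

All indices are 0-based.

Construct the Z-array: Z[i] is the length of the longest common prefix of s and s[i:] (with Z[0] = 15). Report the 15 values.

Z[0]=15
i=1: i≥r, start 0; Z[1]=0
i=2: i≥r, start 0; Z[2]=0
i=3: i≥r, start 0; Z[3]=0
i=4: i≥r, start 0; Z[4]=0
i=5: i≥r, start 0; Z[5]=1 grow→box=[5,6)
i=6: i≥r, start 0; Z[6]=0
i=7: i≥r, start 0; Z[7]=3 grow→box=[7,10)
i=8: min(r-i=2, Z[1]=0)=0; Z[8]=0
i=9: min(r-i=1, Z[2]=0)=0; Z[9]=0
i=10: i≥r, start 0; Z[10]=1 grow→box=[10,11)
i=11: i≥r, start 0; Z[11]=2 grow→box=[11,13)
i=12: min(r-i=1, Z[1]=0)=0; Z[12]=0
i=13: i≥r, start 0; Z[13]=0
i=14: i≥r, start 0; Z[14]=0

[15, 0, 0, 0, 0, 1, 0, 3, 0, 0, 1, 2, 0, 0, 0]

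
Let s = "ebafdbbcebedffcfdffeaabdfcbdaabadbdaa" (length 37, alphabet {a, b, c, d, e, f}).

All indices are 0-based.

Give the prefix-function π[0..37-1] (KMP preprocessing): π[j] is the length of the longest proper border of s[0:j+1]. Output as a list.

[0, 0, 0, 0, 0, 0, 0, 0, 1, 2, 1, 0, 0, 0, 0, 0, 0, 0, 0, 1, 0, 0, 0, 0, 0, 0, 0, 0, 0, 0, 0, 0, 0, 0, 0, 0, 0]

π[0] = 0
j=1 s[j]='b': π[1]=0 (border '')
j=2 s[j]='a': π[2]=0 (border '')
j=3 s[j]='f': π[3]=0 (border '')
j=4 s[j]='d': π[4]=0 (border '')
j=5 s[j]='b': π[5]=0 (border '')
j=6 s[j]='b': π[6]=0 (border '')
j=7 s[j]='c': π[7]=0 (border '')
j=8 s[j]='e': π[8]=1 (border 'e')
j=9 s[j]='b': π[9]=2 (border 'eb')
j=10 s[j]='e': k: 2→0; π[10]=1 (border 'e')
j=11 s[j]='d': k: 1→0; π[11]=0 (border '')
j=12 s[j]='f': π[12]=0 (border '')
j=13 s[j]='f': π[13]=0 (border '')
j=14 s[j]='c': π[14]=0 (border '')
j=15 s[j]='f': π[15]=0 (border '')
j=16 s[j]='d': π[16]=0 (border '')
j=17 s[j]='f': π[17]=0 (border '')
j=18 s[j]='f': π[18]=0 (border '')
j=19 s[j]='e': π[19]=1 (border 'e')
j=20 s[j]='a': k: 1→0; π[20]=0 (border '')
j=21 s[j]='a': π[21]=0 (border '')
j=22 s[j]='b': π[22]=0 (border '')
j=23 s[j]='d': π[23]=0 (border '')
j=24 s[j]='f': π[24]=0 (border '')
j=25 s[j]='c': π[25]=0 (border '')
j=26 s[j]='b': π[26]=0 (border '')
j=27 s[j]='d': π[27]=0 (border '')
j=28 s[j]='a': π[28]=0 (border '')
j=29 s[j]='a': π[29]=0 (border '')
j=30 s[j]='b': π[30]=0 (border '')
j=31 s[j]='a': π[31]=0 (border '')
j=32 s[j]='d': π[32]=0 (border '')
j=33 s[j]='b': π[33]=0 (border '')
j=34 s[j]='d': π[34]=0 (border '')
j=35 s[j]='a': π[35]=0 (border '')
j=36 s[j]='a': π[36]=0 (border '')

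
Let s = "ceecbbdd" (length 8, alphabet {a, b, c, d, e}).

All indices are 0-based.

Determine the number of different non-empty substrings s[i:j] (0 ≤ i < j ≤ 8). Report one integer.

32

sorted suffixes:
  #0 SA[0]=4  'bbdd'
  #1 SA[1]=5  'bdd'
  #2 SA[2]=3  'cbbdd'
  #3 SA[3]=0  'ceecbbdd'
  #4 SA[4]=7  'd'
  #5 SA[5]=6  'dd'
  #6 SA[6]=2  'ecbbdd'
  #7 SA[7]=1  'eecbbdd'

SA = [4, 5, 3, 0, 7, 6, 2, 1]
[i] adj suffixes → lcp
  [1] 4/5 → 1 ('b')
  [2] 5/3 → 0 ('')
  [3] 3/0 → 1 ('c')
  [4] 0/7 → 0 ('')
  [5] 7/6 → 1 ('d')
  [6] 6/2 → 0 ('')
  [7] 2/1 → 1 ('e')

n(n+1)/2 = 8·9/2 = 36
Σ LCP = 0 + 1 + 0 + 1 + 0 + 1 + 0 + 1 = 4
distinct = 36 − 4 = 32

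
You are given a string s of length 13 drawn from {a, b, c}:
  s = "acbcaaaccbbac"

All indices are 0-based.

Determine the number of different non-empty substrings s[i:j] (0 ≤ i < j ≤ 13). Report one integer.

sorted suffixes:
  #0 SA[0]=4  'aaaccbbac'
  #1 SA[1]=5  'aaccbbac'
  #2 SA[2]=11  'ac'
  #3 SA[3]=0  'acbcaaaccbbac'
  #4 SA[4]=6  'accbbac'
  #5 SA[5]=10  'bac'
  #6 SA[6]=9  'bbac'
  #7 SA[7]=2  'bcaaaccbbac'
  #8 SA[8]=12  'c'
  #9 SA[9]=3  'caaaccbbac'
  #10 SA[10]=8  'cbbac'
  #11 SA[11]=1  'cbcaaaccbbac'
  #12 SA[12]=7  'ccbbac'

SA = [4, 5, 11, 0, 6, 10, 9, 2, 12, 3, 8, 1, 7]
i: (SA[i-1],SA[i]) lcp shared
  1: (4,5) 2 'aa'
  2: (5,11) 1 'a'
  3: (11,0) 2 'ac'
  4: (0,6) 2 'ac'
  5: (6,10) 0 ''
  6: (10,9) 1 'b'
  7: (9,2) 1 'b'
  8: (2,12) 0 ''
  9: (12,3) 1 'c'
  10: (3,8) 1 'c'
  11: (8,1) 2 'cb'
  12: (1,7) 1 'c'

n(n+1)/2 = 13·14/2 = 91
Σ LCP = 0 + 2 + 1 + 2 + 2 + 0 + 1 + 1 + 0 + 1 + 1 + 2 + 1 = 14
distinct = 91 − 14 = 77

77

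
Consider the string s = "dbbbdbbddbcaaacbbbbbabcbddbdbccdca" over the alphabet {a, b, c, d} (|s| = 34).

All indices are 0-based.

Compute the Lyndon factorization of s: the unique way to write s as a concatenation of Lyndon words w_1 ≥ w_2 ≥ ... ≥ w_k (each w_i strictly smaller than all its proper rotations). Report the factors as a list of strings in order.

["d", "bbbdbbddbc", "aaacbbbbbabcbddbdbccdc", "a"]

emit factor 1: 'd' (i=0, period=1)
emit factor 2: 'bbbdbbddbc' (i=1, period=10)
emit factor 3: 'aaacbbbbbabcbddbdbccdc' (i=11, period=22)
emit factor 4: 'a' (i=33, period=1)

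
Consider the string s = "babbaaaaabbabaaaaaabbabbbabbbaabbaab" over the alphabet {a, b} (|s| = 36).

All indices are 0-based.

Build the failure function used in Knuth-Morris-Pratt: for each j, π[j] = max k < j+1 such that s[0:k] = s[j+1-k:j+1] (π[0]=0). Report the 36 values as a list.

[0, 0, 1, 1, 2, 0, 0, 0, 0, 1, 1, 2, 3, 2, 0, 0, 0, 0, 0, 1, 1, 2, 3, 4, 1, 2, 3, 4, 1, 2, 0, 1, 1, 2, 0, 1]

π[0] = 0
j=1 s[j]='a': π[1]=0 (border '')
j=2 s[j]='b': π[2]=1 (border 'b')
j=3 s[j]='b': k: 1→0; π[3]=1 (border 'b')
j=4 s[j]='a': π[4]=2 (border 'ba')
j=5 s[j]='a': k: 2→0; π[5]=0 (border '')
j=6 s[j]='a': π[6]=0 (border '')
j=7 s[j]='a': π[7]=0 (border '')
j=8 s[j]='a': π[8]=0 (border '')
j=9 s[j]='b': π[9]=1 (border 'b')
j=10 s[j]='b': k: 1→0; π[10]=1 (border 'b')
j=11 s[j]='a': π[11]=2 (border 'ba')
j=12 s[j]='b': π[12]=3 (border 'bab')
j=13 s[j]='a': k: 3→1; π[13]=2 (border 'ba')
j=14 s[j]='a': k: 2→0; π[14]=0 (border '')
j=15 s[j]='a': π[15]=0 (border '')
j=16 s[j]='a': π[16]=0 (border '')
j=17 s[j]='a': π[17]=0 (border '')
j=18 s[j]='a': π[18]=0 (border '')
j=19 s[j]='b': π[19]=1 (border 'b')
j=20 s[j]='b': k: 1→0; π[20]=1 (border 'b')
j=21 s[j]='a': π[21]=2 (border 'ba')
j=22 s[j]='b': π[22]=3 (border 'bab')
j=23 s[j]='b': π[23]=4 (border 'babb')
j=24 s[j]='b': k: 4→1→0; π[24]=1 (border 'b')
j=25 s[j]='a': π[25]=2 (border 'ba')
j=26 s[j]='b': π[26]=3 (border 'bab')
j=27 s[j]='b': π[27]=4 (border 'babb')
j=28 s[j]='b': k: 4→1→0; π[28]=1 (border 'b')
j=29 s[j]='a': π[29]=2 (border 'ba')
j=30 s[j]='a': k: 2→0; π[30]=0 (border '')
j=31 s[j]='b': π[31]=1 (border 'b')
j=32 s[j]='b': k: 1→0; π[32]=1 (border 'b')
j=33 s[j]='a': π[33]=2 (border 'ba')
j=34 s[j]='a': k: 2→0; π[34]=0 (border '')
j=35 s[j]='b': π[35]=1 (border 'b')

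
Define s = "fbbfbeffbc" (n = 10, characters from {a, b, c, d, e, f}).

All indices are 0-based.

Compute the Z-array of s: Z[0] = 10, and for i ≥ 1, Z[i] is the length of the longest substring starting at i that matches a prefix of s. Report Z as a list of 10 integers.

Z[0]=10
i=1: outside box; Z[1]=0
i=2: outside box; Z[2]=0
i=3: outside box; Z[3]=2 extend→box=[3,5)
i=4: min(r-i=1, Z[1]=0)=0; Z[4]=0
i=5: outside box; Z[5]=0
i=6: outside box; Z[6]=1 extend→box=[6,7)
i=7: outside box; Z[7]=2 extend→box=[7,9)
i=8: min(r-i=1, Z[1]=0)=0; Z[8]=0
i=9: outside box; Z[9]=0

[10, 0, 0, 2, 0, 0, 1, 2, 0, 0]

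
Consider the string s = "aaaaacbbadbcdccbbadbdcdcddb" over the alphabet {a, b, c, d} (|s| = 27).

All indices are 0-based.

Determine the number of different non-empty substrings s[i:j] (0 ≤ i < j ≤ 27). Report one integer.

327

rank | idx | suffix
   0 |   0 | aaaaacbbadbcdccbbadbdcdcddb
   1 |   1 | aaaacbbadbcdccbbadbdcdcddb
   2 |   2 | aaacbbadbcdccbbadbdcdcddb
   3 |   3 | aacbbadbcdccbbadbdcdcddb
   4 |   4 | acbbadbcdccbbadbdcdcddb
   5 |   8 | adbcdccbbadbdcdcddb
   6 |  17 | adbdcdcddb
   7 |  26 | b
   8 |   7 | badbcdccbbadbdcdcddb
   9 |  16 | badbdcdcddb
  10 |   6 | bbadbcdccbbadbdcdcddb
  11 |  15 | bbadbdcdcddb
  12 |  10 | bcdccbbadbdcdcddb
  13 |  19 | bdcdcddb
  14 |   5 | cbbadbcdccbbadbdcdcddb
  15 |  14 | cbbadbdcdcddb
  16 |  13 | ccbbadbdcdcddb
  17 |  11 | cdccbbadbdcdcddb
  18 |  21 | cdcddb
  19 |  23 | cddb
  20 |  25 | db
  21 |   9 | dbcdccbbadbdcdcddb
  22 |  18 | dbdcdcddb
  23 |  12 | dccbbadbdcdcddb
  24 |  20 | dcdcddb
  25 |  22 | dcddb
  26 |  24 | ddb

SA = [0, 1, 2, 3, 4, 8, 17, 26, 7, 16, 6, 15, 10, 19, 5, 14, 13, 11, 21, 23, 25, 9, 18, 12, 20, 22, 24]
i: (SA[i-1],SA[i]) lcp shared
  1: (0,1) 4 'aaaa'
  2: (1,2) 3 'aaa'
  3: (2,3) 2 'aa'
  4: (3,4) 1 'a'
  5: (4,8) 1 'a'
  6: (8,17) 3 'adb'
  7: (17,26) 0 ''
  8: (26,7) 1 'b'
  9: (7,16) 4 'badb'
  10: (16,6) 1 'b'
  11: (6,15) 5 'bbadb'
  12: (15,10) 1 'b'
  13: (10,19) 1 'b'
  14: (19,5) 0 ''
  15: (5,14) 6 'cbbadb'
  16: (14,13) 1 'c'
  17: (13,11) 1 'c'
  18: (11,21) 3 'cdc'
  19: (21,23) 2 'cd'
  20: (23,25) 0 ''
  21: (25,9) 2 'db'
  22: (9,18) 2 'db'
  23: (18,12) 1 'd'
  24: (12,20) 2 'dc'
  25: (20,22) 3 'dcd'
  26: (22,24) 1 'd'

n(n+1)/2 = 27·28/2 = 378
Σ LCP = 0 + 4 + 3 + 2 + 1 + 1 + 3 + 0 + 1 + 4 + 1 + 5 + 1 + 1 + 0 + 6 + 1 + 1 + 3 + 2 + 0 + 2 + 2 + 1 + 2 + 3 + 1 = 51
distinct = 378 − 51 = 327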